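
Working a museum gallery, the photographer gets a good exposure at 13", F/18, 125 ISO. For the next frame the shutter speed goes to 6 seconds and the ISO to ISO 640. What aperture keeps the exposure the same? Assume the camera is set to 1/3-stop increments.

f/29

Shutter speed: 13 → 10 → 8 → 6 — 1 stop faster (darker).
ISO: 125 → 160 → 200 → 250 → 320 → 400 → 500 → 640 — 2 1/3 stops raised (brighter).
Net change so far: 1 1/3 stops brighter. Offset with the aperture: f/18 → f/20 → f/22 → f/25 → f/29.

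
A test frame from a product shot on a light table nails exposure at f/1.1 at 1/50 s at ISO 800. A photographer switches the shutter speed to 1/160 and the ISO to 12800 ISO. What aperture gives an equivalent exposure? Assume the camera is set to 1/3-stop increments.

f/2.5

Shutter speed: 1/50 → 1/60 → 1/80 → 1/100 → 1/125 → 1/160 — 1 2/3 stops faster (darker).
ISO: 800 → 1000 → 1250 → 1600 → 2000 → 2500 → 3200 → 4000 → 5000 → 6400 → 8000 → 10000 → 12800 — 4 stops raised (brighter).
Net change so far: 2 1/3 stops brighter. Offset with the aperture: f/1.1 → f/1.2 → f/1.4 → f/1.6 → f/1.8 → f/2 → f/2.2 → f/2.5.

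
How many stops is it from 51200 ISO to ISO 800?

51200 → 25600 → 12800 → 6400 → 3200 → 1600 → 800 — count the steps: 6 stops.

6 stops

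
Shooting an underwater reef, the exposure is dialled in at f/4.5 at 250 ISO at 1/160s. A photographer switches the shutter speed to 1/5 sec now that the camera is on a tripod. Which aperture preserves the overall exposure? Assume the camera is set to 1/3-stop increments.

f/25

Shutter speed: 1/160 → 1/125 → 1/100 → 1/80 → 1/60 → 1/50 → 1/40 → 1/30 → 1/25 → 1/20 → 1/15 → 1/13 → 1/10 → 1/8 → 1/6 → 1/5 — 5 stops longer (brighter).
Need 5 stops darker from the aperture: f/4.5 → f/5 → f/5.6 → f/6.3 → f/7.1 → f/8 → f/9 → f/10 → f/11 → f/13 → f/14 → f/16 → f/18 → f/20 → f/22 → f/25.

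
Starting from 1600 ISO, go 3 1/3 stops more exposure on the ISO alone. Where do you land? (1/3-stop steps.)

ISO 16000

ISO: 1600 → 2000 → 2500 → 3200 → 4000 → 5000 → 6400 → 8000 → 10000 → 12800 → 16000 — 3 1/3 stops raised (brighter).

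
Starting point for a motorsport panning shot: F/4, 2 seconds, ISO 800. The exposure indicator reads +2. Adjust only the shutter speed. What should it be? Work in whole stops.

Overexposed by 2 stops → need 2 stops darker.
Shutter speed: 2 → 1 → 1/2.

1/2s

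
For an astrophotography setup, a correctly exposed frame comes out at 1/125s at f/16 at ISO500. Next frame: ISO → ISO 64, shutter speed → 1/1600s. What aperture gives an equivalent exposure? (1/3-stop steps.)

f/1.6

ISO: 500 → 400 → 320 → 250 → 200 → 160 → 125 → 100 → 80 → 64 — 3 stops dropped (darker).
Shutter speed: 1/125 → 1/160 → 1/200 → 1/250 → 1/320 → 1/400 → 1/500 → 1/640 → 1/800 → 1/1000 → 1/1250 → 1/1600 — 3 2/3 stops shorter (darker).
Net change so far: 6 2/3 stops darker. Offset with the aperture: f/16 → f/14 → f/13 → f/11 → f/10 → f/9 → f/8 → f/7.1 → f/6.3 → f/5.6 → f/5 → f/4.5 → f/4 → f/3.5 → f/3.2 → f/2.8 → f/2.5 → f/2.2 → f/2 → f/1.8 → f/1.6.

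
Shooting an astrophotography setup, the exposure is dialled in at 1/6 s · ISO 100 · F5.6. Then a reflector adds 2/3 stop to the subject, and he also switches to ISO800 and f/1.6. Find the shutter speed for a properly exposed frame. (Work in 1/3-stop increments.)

Scene light: 2/3 stop brighter.
ISO: 100 → 125 → 160 → 200 → 250 → 320 → 400 → 500 → 640 → 800 — 3 stops higher (brighter).
Aperture: f/5.6 → f/5 → f/4.5 → f/4 → f/3.5 → f/3.2 → f/2.8 → f/2.5 → f/2.2 → f/2 → f/1.8 → f/1.6 — 3 2/3 stops opened up (brighter).
Net so far: 7 1/3 stops brighter. Shutter speed: 1/6 → 1/8 → 1/10 → 1/13 → 1/15 → 1/20 → 1/25 → 1/30 → 1/40 → 1/50 → 1/60 → 1/80 → 1/100 → 1/125 → 1/160 → 1/200 → 1/250 → 1/320 → 1/400 → 1/500 → 1/640 → 1/800 → 1/1000.

1/1000s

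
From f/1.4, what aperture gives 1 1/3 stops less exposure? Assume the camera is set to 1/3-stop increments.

f/2.2

Aperture: f/1.4 → f/1.6 → f/1.8 → f/2 → f/2.2 — 1 1/3 stops narrower (darker).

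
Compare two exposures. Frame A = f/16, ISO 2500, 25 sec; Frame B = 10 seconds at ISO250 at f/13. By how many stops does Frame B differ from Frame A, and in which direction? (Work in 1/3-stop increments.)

Aperture: f/16 → f/14 → f/13 — 2/3 stop opened up (brighter).
Shutter speed: 25 → 20 → 15 → 13 → 10 — 1 1/3 stops faster (darker).
ISO: 2500 → 2000 → 1600 → 1250 → 1000 → 800 → 640 → 500 → 400 → 320 → 250 — 3 1/3 stops dropped (darker).
Net: +2/3 −1 1/3 −3 1/3 = −4 stops.

4 stops darker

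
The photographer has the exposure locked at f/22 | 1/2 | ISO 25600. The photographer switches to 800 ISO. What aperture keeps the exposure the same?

ISO: 25600 → 12800 → 6400 → 3200 → 1600 → 800 — 5 stops dropped (darker).
Need 5 stops brighter from the aperture: f/22 → f/16 → f/11 → f/8 → f/5.6 → f/4.

f/4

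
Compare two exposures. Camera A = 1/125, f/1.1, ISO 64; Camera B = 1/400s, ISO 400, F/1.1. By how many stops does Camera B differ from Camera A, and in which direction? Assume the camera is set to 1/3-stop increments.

Aperture: unchanged.
Shutter speed: 1/125 → 1/160 → 1/200 → 1/250 → 1/320 → 1/400 — 1 2/3 stops faster (darker).
ISO: 64 → 80 → 100 → 125 → 160 → 200 → 250 → 320 → 400 — 2 2/3 stops raised (brighter).
Net: −1 2/3 +2 2/3 = +1 stop.

1 stop brighter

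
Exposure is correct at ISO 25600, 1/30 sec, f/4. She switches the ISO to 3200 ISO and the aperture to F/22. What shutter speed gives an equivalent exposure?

ISO: 25600 → 12800 → 6400 → 3200 — 3 stops dropped (darker).
Aperture: f/4 → f/5.6 → f/8 → f/11 → f/16 → f/22 — 5 stops stopped down (darker).
Net change so far: 8 stops darker. Offset with the shutter speed: 1/30 → 1/15 → 1/8 → 1/4 → 1/2 → 1 → 2 → 4 → 8.

8 s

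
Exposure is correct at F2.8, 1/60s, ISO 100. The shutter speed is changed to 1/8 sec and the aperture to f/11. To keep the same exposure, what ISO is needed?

Shutter speed: 1/60 → 1/30 → 1/15 → 1/8 — 3 stops longer (brighter).
Aperture: f/2.8 → f/4 → f/5.6 → f/8 → f/11 — 4 stops stopped down (darker).
Net change so far: 1 stop darker. Offset with the ISO: 100 → 200.

ISO 200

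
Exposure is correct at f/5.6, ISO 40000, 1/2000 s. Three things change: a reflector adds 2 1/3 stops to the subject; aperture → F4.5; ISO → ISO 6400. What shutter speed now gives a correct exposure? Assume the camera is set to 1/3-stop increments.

1/2500s

Scene light: 2 1/3 stops brighter.
Aperture: f/5.6 → f/5 → f/4.5 — 2/3 stop wider (brighter).
ISO: 40000 → 32000 → 25600 → 20000 → 16000 → 12800 → 10000 → 8000 → 6400 — 2 2/3 stops lower (darker).
Net so far: 1/3 stop brighter. Shutter speed: 1/2000 → 1/2500.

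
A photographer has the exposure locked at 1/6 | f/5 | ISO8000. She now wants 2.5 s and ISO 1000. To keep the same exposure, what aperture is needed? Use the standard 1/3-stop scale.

f/7.1

Shutter speed: 1/6 → 1/5 → 1/4 → 0.3 → 0.4 → 0.5 → 0.6 → 0.8 → 1 → 1.3 → 1.6 → 2 → 2.5 — 4 stops longer (brighter).
ISO: 8000 → 6400 → 5000 → 4000 → 3200 → 2500 → 2000 → 1600 → 1250 → 1000 — 3 stops dropped (darker).
Net change so far: 1 stop brighter. Offset with the aperture: f/5 → f/5.6 → f/6.3 → f/7.1.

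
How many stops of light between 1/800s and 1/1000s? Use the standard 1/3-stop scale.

1/3 stop

1/800 → 1/1000 — count the steps: 1 third-stops = 1/3 stop.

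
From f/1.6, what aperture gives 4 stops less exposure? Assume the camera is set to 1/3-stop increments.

f/6.3

Aperture: f/1.6 → f/1.8 → f/2 → f/2.2 → f/2.5 → f/2.8 → f/3.2 → f/3.5 → f/4 → f/4.5 → f/5 → f/5.6 → f/6.3 — 4 stops stopped down (darker).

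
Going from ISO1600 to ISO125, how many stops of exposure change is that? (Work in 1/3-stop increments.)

1600 → 1250 → 1000 → 800 → 640 → 500 → 400 → 320 → 250 → 200 → 160 → 125 — count the steps: 11 third-stops = 3 2/3 stops.

3 2/3 stops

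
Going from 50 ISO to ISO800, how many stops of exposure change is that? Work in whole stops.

50 → 100 → 200 → 400 → 800 — count the steps: 4 stops.

4 stops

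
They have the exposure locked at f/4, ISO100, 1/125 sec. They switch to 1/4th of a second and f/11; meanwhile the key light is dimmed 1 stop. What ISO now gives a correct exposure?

Scene light: 1 stop darker.
Shutter speed: 1/125 → 1/60 → 1/30 → 1/15 → 1/8 → 1/4 — 5 stops longer (brighter).
Aperture: f/4 → f/5.6 → f/8 → f/11 — 3 stops smaller aperture (darker).
Net so far: 1 stop brighter. ISO: 100 → 50.

ISO 50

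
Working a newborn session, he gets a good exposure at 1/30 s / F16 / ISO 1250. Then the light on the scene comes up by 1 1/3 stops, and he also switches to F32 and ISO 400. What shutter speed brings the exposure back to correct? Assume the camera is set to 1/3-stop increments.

Scene light: 1 1/3 stops brighter.
Aperture: f/16 → f/18 → f/20 → f/22 → f/25 → f/29 → f/32 — 2 stops narrower (darker).
ISO: 1250 → 1000 → 800 → 640 → 500 → 400 — 1 2/3 stops lower (darker).
Net so far: 2 1/3 stops darker. Shutter speed: 1/30 → 1/25 → 1/20 → 1/15 → 1/13 → 1/10 → 1/8 → 1/6.

1/6s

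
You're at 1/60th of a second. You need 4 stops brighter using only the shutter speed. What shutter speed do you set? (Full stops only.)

1/4s

Shutter speed: 1/60 → 1/30 → 1/15 → 1/8 → 1/4 — 4 stops longer (brighter).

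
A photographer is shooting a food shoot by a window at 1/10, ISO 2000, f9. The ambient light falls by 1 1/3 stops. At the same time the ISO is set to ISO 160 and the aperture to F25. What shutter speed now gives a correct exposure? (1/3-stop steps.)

25 s

Scene light: 1 1/3 stops darker.
ISO: 2000 → 1600 → 1250 → 1000 → 800 → 640 → 500 → 400 → 320 → 250 → 200 → 160 — 3 2/3 stops dropped (darker).
Aperture: f/9 → f/10 → f/11 → f/13 → f/14 → f/16 → f/18 → f/20 → f/22 → f/25 — 3 stops stopped down (darker).
Net so far: 8 stops darker. Shutter speed: 1/10 → 1/8 → 1/6 → 1/5 → 1/4 → 0.3 → 0.4 → 0.5 → 0.6 → 0.8 → 1 → 1.3 → 1.6 → 2 → 2.5 → 3.2 → 4 → 5 → 6 → 8 → 10 → 13 → 15 → 20 → 25.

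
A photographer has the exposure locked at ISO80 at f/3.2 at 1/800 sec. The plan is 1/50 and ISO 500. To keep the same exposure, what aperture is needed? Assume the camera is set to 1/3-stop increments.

Shutter speed: 1/800 → 1/640 → 1/500 → 1/400 → 1/320 → 1/250 → 1/200 → 1/160 → 1/125 → 1/100 → 1/80 → 1/60 → 1/50 — 4 stops longer (brighter).
ISO: 80 → 100 → 125 → 160 → 200 → 250 → 320 → 400 → 500 — 2 2/3 stops higher (brighter).
Net change so far: 6 2/3 stops brighter. Offset with the aperture: f/3.2 → f/3.5 → f/4 → f/4.5 → f/5 → f/5.6 → f/6.3 → f/7.1 → f/8 → f/9 → f/10 → f/11 → f/13 → f/14 → f/16 → f/18 → f/20 → f/22 → f/25 → f/29 → f/32.

f/32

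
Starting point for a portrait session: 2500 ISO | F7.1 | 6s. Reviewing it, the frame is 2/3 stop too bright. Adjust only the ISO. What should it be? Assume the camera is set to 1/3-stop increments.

ISO 1600

Overexposed by 2/3 stop → need 2/3 stop darker.
ISO: 2500 → 2000 → 1600.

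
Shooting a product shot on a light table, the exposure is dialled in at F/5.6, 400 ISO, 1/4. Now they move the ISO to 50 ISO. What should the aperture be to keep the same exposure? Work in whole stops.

f/2

ISO: 400 → 200 → 100 → 50 — 3 stops dropped (darker).
Need 3 stops brighter from the aperture: f/5.6 → f/4 → f/2.8 → f/2.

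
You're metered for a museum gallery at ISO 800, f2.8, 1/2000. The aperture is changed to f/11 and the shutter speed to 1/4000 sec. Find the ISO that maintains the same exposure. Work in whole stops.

Aperture: f/2.8 → f/4 → f/5.6 → f/8 → f/11 — 4 stops narrower (darker).
Shutter speed: 1/2000 → 1/4000 — 1 stop shorter (darker).
Net change so far: 5 stops darker. Offset with the ISO: 800 → 1600 → 3200 → 6400 → 12800 → 25600.

ISO 25600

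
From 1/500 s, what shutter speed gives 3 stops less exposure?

Shutter speed: 1/500 → 1/1000 → 1/2000 → 1/4000 — 3 stops faster (darker).

1/4000s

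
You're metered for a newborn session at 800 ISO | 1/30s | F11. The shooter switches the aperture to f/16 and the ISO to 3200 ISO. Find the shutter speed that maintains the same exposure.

Aperture: f/11 → f/16 — 1 stop stopped down (darker).
ISO: 800 → 1600 → 3200 — 2 stops higher (brighter).
Net change so far: 1 stop brighter. Offset with the shutter speed: 1/30 → 1/60.

1/60s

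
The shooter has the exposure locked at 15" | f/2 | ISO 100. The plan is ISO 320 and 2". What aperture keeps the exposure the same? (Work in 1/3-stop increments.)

ISO: 100 → 125 → 160 → 200 → 250 → 320 — 1 2/3 stops raised (brighter).
Shutter speed: 15 → 13 → 10 → 8 → 6 → 5 → 4 → 3.2 → 2.5 → 2 — 3 stops shorter (darker).
Net change so far: 1 1/3 stops darker. Offset with the aperture: f/2 → f/1.8 → f/1.6 → f/1.4 → f/1.2.

f/1.2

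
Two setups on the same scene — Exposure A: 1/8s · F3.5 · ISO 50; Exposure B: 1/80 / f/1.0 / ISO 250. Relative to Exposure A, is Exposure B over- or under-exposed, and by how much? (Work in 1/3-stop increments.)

Aperture: f/3.5 → f/3.2 → f/2.8 → f/2.5 → f/2.2 → f/2 → f/1.8 → f/1.6 → f/1.4 → f/1.2 → f/1.1 → f/1.0 — 3 2/3 stops larger aperture (brighter).
Shutter speed: 1/8 → 1/10 → 1/13 → 1/15 → 1/20 → 1/25 → 1/30 → 1/40 → 1/50 → 1/60 → 1/80 — 3 1/3 stops shorter (darker).
ISO: 50 → 64 → 80 → 100 → 125 → 160 → 200 → 250 — 2 1/3 stops higher (brighter).
Net: +3 2/3 −3 1/3 +2 1/3 = +2 2/3 stops.

2 2/3 stops brighter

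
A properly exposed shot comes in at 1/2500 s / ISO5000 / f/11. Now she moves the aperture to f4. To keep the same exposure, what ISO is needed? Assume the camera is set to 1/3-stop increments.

Aperture: f/11 → f/10 → f/9 → f/8 → f/7.1 → f/6.3 → f/5.6 → f/5 → f/4.5 → f/4 — 3 stops opened up (brighter).
Need 3 stops darker from the ISO: 5000 → 4000 → 3200 → 2500 → 2000 → 1600 → 1250 → 1000 → 800 → 640.

ISO 640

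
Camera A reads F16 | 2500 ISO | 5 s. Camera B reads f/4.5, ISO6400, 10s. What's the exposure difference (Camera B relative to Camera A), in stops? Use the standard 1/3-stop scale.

Aperture: f/16 → f/14 → f/13 → f/11 → f/10 → f/9 → f/8 → f/7.1 → f/6.3 → f/5.6 → f/5 → f/4.5 — 3 2/3 stops larger aperture (brighter).
Shutter speed: 5 → 6 → 8 → 10 — 1 stop slower (brighter).
ISO: 2500 → 3200 → 4000 → 5000 → 6400 — 1 1/3 stops raised (brighter).
Net: +3 2/3 +1 +1 1/3 = +6 stops.

6 stops brighter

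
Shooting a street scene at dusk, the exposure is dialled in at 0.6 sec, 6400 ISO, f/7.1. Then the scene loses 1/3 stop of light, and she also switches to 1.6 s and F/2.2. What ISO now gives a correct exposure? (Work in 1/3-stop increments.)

Scene light: 1/3 stop darker.
Shutter speed: 0.6 → 0.8 → 1 → 1.3 → 1.6 — 1 1/3 stops longer (brighter).
Aperture: f/7.1 → f/6.3 → f/5.6 → f/5 → f/4.5 → f/4 → f/3.5 → f/3.2 → f/2.8 → f/2.5 → f/2.2 — 3 1/3 stops wider (brighter).
Net so far: 4 1/3 stops brighter. ISO: 6400 → 5000 → 4000 → 3200 → 2500 → 2000 → 1600 → 1250 → 1000 → 800 → 640 → 500 → 400 → 320.

ISO 320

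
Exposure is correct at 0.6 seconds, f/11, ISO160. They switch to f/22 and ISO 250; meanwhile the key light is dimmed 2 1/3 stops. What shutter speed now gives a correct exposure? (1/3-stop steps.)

8 s

Scene light: 2 1/3 stops darker.
Aperture: f/11 → f/13 → f/14 → f/16 → f/18 → f/20 → f/22 — 2 stops smaller aperture (darker).
ISO: 160 → 200 → 250 — 2/3 stop higher (brighter).
Net so far: 3 2/3 stops darker. Shutter speed: 0.6 → 0.8 → 1 → 1.3 → 1.6 → 2 → 2.5 → 3.2 → 4 → 5 → 6 → 8.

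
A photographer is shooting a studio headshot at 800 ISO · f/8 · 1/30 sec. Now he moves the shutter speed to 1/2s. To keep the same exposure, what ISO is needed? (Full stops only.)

ISO 50

Shutter speed: 1/30 → 1/15 → 1/8 → 1/4 → 1/2 — 4 stops longer (brighter).
Need 4 stops darker from the ISO: 800 → 400 → 200 → 100 → 50.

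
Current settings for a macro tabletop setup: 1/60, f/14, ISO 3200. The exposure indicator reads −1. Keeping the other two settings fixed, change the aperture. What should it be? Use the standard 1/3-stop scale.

f/10

Underexposed by 1 stop → need 1 stop brighter.
Aperture: f/14 → f/13 → f/11 → f/10.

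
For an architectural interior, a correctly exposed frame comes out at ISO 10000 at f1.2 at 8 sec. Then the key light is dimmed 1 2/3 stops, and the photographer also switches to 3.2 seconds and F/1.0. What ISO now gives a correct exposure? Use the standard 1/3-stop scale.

Scene light: 1 2/3 stops darker.
Shutter speed: 8 → 6 → 5 → 4 → 3.2 — 1 1/3 stops shorter (darker).
Aperture: f/1.2 → f/1.1 → f/1.0 — 2/3 stop wider (brighter).
Net so far: 2 1/3 stops darker. ISO: 10000 → 12800 → 16000 → 20000 → 25600 → 32000 → 40000 → 51200.

ISO 51200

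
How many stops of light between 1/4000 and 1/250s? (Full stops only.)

1/4000 → 1/2000 → 1/1000 → 1/500 → 1/250 — count the steps: 4 stops.

4 stops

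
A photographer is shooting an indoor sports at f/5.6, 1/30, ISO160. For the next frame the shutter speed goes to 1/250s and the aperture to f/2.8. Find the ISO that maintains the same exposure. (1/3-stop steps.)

Shutter speed: 1/30 → 1/40 → 1/50 → 1/60 → 1/80 → 1/100 → 1/125 → 1/160 → 1/200 → 1/250 — 3 stops faster (darker).
Aperture: f/5.6 → f/5 → f/4.5 → f/4 → f/3.5 → f/3.2 → f/2.8 — 2 stops larger aperture (brighter).
Net change so far: 1 stop darker. Offset with the ISO: 160 → 200 → 250 → 320.

ISO 320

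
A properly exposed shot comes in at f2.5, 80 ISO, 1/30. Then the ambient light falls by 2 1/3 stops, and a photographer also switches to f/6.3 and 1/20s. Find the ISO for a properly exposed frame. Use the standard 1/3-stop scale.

ISO 1600

Scene light: 2 1/3 stops darker.
Aperture: f/2.5 → f/2.8 → f/3.2 → f/3.5 → f/4 → f/4.5 → f/5 → f/5.6 → f/6.3 — 2 2/3 stops stopped down (darker).
Shutter speed: 1/30 → 1/25 → 1/20 — 2/3 stop slower (brighter).
Net so far: 4 1/3 stops darker. ISO: 80 → 100 → 125 → 160 → 200 → 250 → 320 → 400 → 500 → 640 → 800 → 1000 → 1250 → 1600.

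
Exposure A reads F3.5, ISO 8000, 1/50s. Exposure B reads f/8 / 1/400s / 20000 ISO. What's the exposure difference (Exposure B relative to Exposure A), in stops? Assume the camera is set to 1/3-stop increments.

4 stops darker

Aperture: f/3.5 → f/4 → f/4.5 → f/5 → f/5.6 → f/6.3 → f/7.1 → f/8 — 2 1/3 stops smaller aperture (darker).
Shutter speed: 1/50 → 1/60 → 1/80 → 1/100 → 1/125 → 1/160 → 1/200 → 1/250 → 1/320 → 1/400 — 3 stops faster (darker).
ISO: 8000 → 10000 → 12800 → 16000 → 20000 — 1 1/3 stops higher (brighter).
Net: −2 1/3 −3 +1 1/3 = −4 stops.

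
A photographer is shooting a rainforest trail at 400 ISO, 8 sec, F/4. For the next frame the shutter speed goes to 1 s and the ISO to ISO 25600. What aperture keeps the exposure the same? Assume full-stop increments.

f/11

Shutter speed: 8 → 4 → 2 → 1 — 3 stops shorter (darker).
ISO: 400 → 800 → 1600 → 3200 → 6400 → 12800 → 25600 — 6 stops raised (brighter).
Net change so far: 3 stops brighter. Offset with the aperture: f/4 → f/5.6 → f/8 → f/11.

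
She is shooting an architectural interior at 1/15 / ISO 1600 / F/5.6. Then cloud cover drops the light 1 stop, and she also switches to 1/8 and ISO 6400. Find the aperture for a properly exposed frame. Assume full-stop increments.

f/11

Scene light: 1 stop darker.
Shutter speed: 1/15 → 1/8 — 1 stop slower (brighter).
ISO: 1600 → 3200 → 6400 — 2 stops raised (brighter).
Net so far: 2 stops brighter. Aperture: f/5.6 → f/8 → f/11.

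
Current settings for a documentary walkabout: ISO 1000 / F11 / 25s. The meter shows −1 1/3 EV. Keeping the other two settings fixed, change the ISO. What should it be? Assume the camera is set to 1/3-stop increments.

Underexposed by 1 1/3 stops → need 1 1/3 stops brighter.
ISO: 1000 → 1250 → 1600 → 2000 → 2500.

ISO 2500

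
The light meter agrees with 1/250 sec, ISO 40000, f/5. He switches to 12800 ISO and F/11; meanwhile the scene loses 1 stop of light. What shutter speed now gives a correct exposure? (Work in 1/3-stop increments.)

1/8s

Scene light: 1 stop darker.
ISO: 40000 → 32000 → 25600 → 20000 → 16000 → 12800 — 1 2/3 stops dropped (darker).
Aperture: f/5 → f/5.6 → f/6.3 → f/7.1 → f/8 → f/9 → f/10 → f/11 — 2 1/3 stops stopped down (darker).
Net so far: 5 stops darker. Shutter speed: 1/250 → 1/200 → 1/160 → 1/125 → 1/100 → 1/80 → 1/60 → 1/50 → 1/40 → 1/30 → 1/25 → 1/20 → 1/15 → 1/13 → 1/10 → 1/8.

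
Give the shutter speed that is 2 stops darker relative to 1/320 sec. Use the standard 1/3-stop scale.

1/1250s

Shutter speed: 1/320 → 1/400 → 1/500 → 1/640 → 1/800 → 1/1000 → 1/1250 — 2 stops faster (darker).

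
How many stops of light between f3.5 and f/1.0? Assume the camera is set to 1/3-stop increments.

f/3.5 → f/3.2 → f/2.8 → f/2.5 → f/2.2 → f/2 → f/1.8 → f/1.6 → f/1.4 → f/1.2 → f/1.1 → f/1.0 — count the steps: 11 third-stops = 3 2/3 stops.

3 2/3 stops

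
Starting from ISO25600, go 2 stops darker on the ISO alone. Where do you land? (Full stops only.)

ISO 6400

ISO: 25600 → 12800 → 6400 — 2 stops lower (darker).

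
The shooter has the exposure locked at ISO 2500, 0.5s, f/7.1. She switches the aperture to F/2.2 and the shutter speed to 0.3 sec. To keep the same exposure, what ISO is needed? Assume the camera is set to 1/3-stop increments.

Aperture: f/7.1 → f/6.3 → f/5.6 → f/5 → f/4.5 → f/4 → f/3.5 → f/3.2 → f/2.8 → f/2.5 → f/2.2 — 3 1/3 stops opened up (brighter).
Shutter speed: 0.5 → 0.4 → 0.3 — 2/3 stop faster (darker).
Net change so far: 2 2/3 stops brighter. Offset with the ISO: 2500 → 2000 → 1600 → 1250 → 1000 → 800 → 640 → 500 → 400.

ISO 400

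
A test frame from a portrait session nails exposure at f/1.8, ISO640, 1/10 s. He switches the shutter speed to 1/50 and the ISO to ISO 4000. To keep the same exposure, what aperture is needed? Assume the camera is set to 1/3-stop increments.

Shutter speed: 1/10 → 1/13 → 1/15 → 1/20 → 1/25 → 1/30 → 1/40 → 1/50 — 2 1/3 stops shorter (darker).
ISO: 640 → 800 → 1000 → 1250 → 1600 → 2000 → 2500 → 3200 → 4000 — 2 2/3 stops raised (brighter).
Net change so far: 1/3 stop brighter. Offset with the aperture: f/1.8 → f/2.

f/2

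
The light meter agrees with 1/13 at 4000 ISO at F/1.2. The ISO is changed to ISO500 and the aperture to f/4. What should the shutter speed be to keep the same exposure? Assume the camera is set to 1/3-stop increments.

ISO: 4000 → 3200 → 2500 → 2000 → 1600 → 1250 → 1000 → 800 → 640 → 500 — 3 stops lower (darker).
Aperture: f/1.2 → f/1.4 → f/1.6 → f/1.8 → f/2 → f/2.2 → f/2.5 → f/2.8 → f/3.2 → f/3.5 → f/4 — 3 1/3 stops smaller aperture (darker).
Net change so far: 6 1/3 stops darker. Offset with the shutter speed: 1/13 → 1/10 → 1/8 → 1/6 → 1/5 → 1/4 → 0.3 → 0.4 → 0.5 → 0.6 → 0.8 → 1 → 1.3 → 1.6 → 2 → 2.5 → 3.2 → 4 → 5 → 6.

6 s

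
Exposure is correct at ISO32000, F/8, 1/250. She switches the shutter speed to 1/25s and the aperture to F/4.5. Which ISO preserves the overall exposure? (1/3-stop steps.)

Shutter speed: 1/250 → 1/200 → 1/160 → 1/125 → 1/100 → 1/80 → 1/60 → 1/50 → 1/40 → 1/30 → 1/25 — 3 1/3 stops slower (brighter).
Aperture: f/8 → f/7.1 → f/6.3 → f/5.6 → f/5 → f/4.5 — 1 2/3 stops opened up (brighter).
Net change so far: 5 stops brighter. Offset with the ISO: 32000 → 25600 → 20000 → 16000 → 12800 → 10000 → 8000 → 6400 → 5000 → 4000 → 3200 → 2500 → 2000 → 1600 → 1250 → 1000.

ISO 1000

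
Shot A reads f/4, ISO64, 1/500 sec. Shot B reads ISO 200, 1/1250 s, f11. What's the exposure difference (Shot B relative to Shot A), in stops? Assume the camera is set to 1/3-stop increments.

2 2/3 stops darker

Aperture: f/4 → f/4.5 → f/5 → f/5.6 → f/6.3 → f/7.1 → f/8 → f/9 → f/10 → f/11 — 3 stops smaller aperture (darker).
Shutter speed: 1/500 → 1/640 → 1/800 → 1/1000 → 1/1250 — 1 1/3 stops shorter (darker).
ISO: 64 → 80 → 100 → 125 → 160 → 200 — 1 2/3 stops higher (brighter).
Net: −3 −1 1/3 +1 2/3 = −2 2/3 stops.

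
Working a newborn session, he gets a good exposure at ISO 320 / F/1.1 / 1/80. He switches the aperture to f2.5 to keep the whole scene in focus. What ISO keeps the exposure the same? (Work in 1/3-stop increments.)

Aperture: f/1.1 → f/1.2 → f/1.4 → f/1.6 → f/1.8 → f/2 → f/2.2 → f/2.5 — 2 1/3 stops stopped down (darker).
Need 2 1/3 stops brighter from the ISO: 320 → 400 → 500 → 640 → 800 → 1000 → 1250 → 1600.

ISO 1600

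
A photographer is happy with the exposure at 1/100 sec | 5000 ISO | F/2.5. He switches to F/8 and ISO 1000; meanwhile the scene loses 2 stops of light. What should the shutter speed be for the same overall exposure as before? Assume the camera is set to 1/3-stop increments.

2 s

Scene light: 2 stops darker.
Aperture: f/2.5 → f/2.8 → f/3.2 → f/3.5 → f/4 → f/4.5 → f/5 → f/5.6 → f/6.3 → f/7.1 → f/8 — 3 1/3 stops smaller aperture (darker).
ISO: 5000 → 4000 → 3200 → 2500 → 2000 → 1600 → 1250 → 1000 — 2 1/3 stops lower (darker).
Net so far: 7 2/3 stops darker. Shutter speed: 1/100 → 1/80 → 1/60 → 1/50 → 1/40 → 1/30 → 1/25 → 1/20 → 1/15 → 1/13 → 1/10 → 1/8 → 1/6 → 1/5 → 1/4 → 0.3 → 0.4 → 0.5 → 0.6 → 0.8 → 1 → 1.3 → 1.6 → 2.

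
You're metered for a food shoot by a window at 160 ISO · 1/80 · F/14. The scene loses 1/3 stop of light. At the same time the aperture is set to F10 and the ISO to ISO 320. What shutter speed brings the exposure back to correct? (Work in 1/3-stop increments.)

1/250s

Scene light: 1/3 stop darker.
Aperture: f/14 → f/13 → f/11 → f/10 — 1 stop opened up (brighter).
ISO: 160 → 200 → 250 → 320 — 1 stop raised (brighter).
Net so far: 1 2/3 stops brighter. Shutter speed: 1/80 → 1/100 → 1/125 → 1/160 → 1/200 → 1/250.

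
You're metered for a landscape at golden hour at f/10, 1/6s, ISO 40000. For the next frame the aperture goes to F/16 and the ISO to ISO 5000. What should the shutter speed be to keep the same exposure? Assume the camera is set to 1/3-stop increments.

Aperture: f/10 → f/11 → f/13 → f/14 → f/16 — 1 1/3 stops narrower (darker).
ISO: 40000 → 32000 → 25600 → 20000 → 16000 → 12800 → 10000 → 8000 → 6400 → 5000 — 3 stops lower (darker).
Net change so far: 4 1/3 stops darker. Offset with the shutter speed: 1/6 → 1/5 → 1/4 → 0.3 → 0.4 → 0.5 → 0.6 → 0.8 → 1 → 1.3 → 1.6 → 2 → 2.5 → 3.2.

3.2 s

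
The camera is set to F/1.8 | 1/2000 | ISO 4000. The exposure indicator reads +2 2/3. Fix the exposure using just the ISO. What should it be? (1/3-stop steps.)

ISO 640

Overexposed by 2 2/3 stops → need 2 2/3 stops darker.
ISO: 4000 → 3200 → 2500 → 2000 → 1600 → 1250 → 1000 → 800 → 640.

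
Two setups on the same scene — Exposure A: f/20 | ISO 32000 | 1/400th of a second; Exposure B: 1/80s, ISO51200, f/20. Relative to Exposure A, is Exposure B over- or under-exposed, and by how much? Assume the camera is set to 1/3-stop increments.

3 stops brighter

Aperture: unchanged.
Shutter speed: 1/400 → 1/320 → 1/250 → 1/200 → 1/160 → 1/125 → 1/100 → 1/80 — 2 1/3 stops slower (brighter).
ISO: 32000 → 40000 → 51200 — 2/3 stop higher (brighter).
Net: +2 1/3 +2/3 = +3 stops.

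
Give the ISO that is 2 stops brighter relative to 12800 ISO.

ISO: 12800 → 25600 → 51200 — 2 stops higher (brighter).

ISO 51200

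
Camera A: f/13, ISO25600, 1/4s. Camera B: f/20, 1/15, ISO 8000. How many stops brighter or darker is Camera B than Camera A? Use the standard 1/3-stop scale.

5 stops darker

Aperture: f/13 → f/14 → f/16 → f/18 → f/20 — 1 1/3 stops smaller aperture (darker).
Shutter speed: 1/4 → 1/5 → 1/6 → 1/8 → 1/10 → 1/13 → 1/15 — 2 stops shorter (darker).
ISO: 25600 → 20000 → 16000 → 12800 → 10000 → 8000 — 1 2/3 stops lower (darker).
Net: −1 1/3 −2 −1 2/3 = −5 stops.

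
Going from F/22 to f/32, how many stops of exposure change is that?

f/22 → f/32 — count the steps: 1 stop.

1 stop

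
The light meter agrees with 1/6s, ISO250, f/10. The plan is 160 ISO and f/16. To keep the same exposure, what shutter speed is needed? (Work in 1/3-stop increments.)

ISO: 250 → 200 → 160 — 2/3 stop lower (darker).
Aperture: f/10 → f/11 → f/13 → f/14 → f/16 — 1 1/3 stops stopped down (darker).
Net change so far: 2 stops darker. Offset with the shutter speed: 1/6 → 1/5 → 1/4 → 0.3 → 0.4 → 0.5 → 0.6.

0.6 s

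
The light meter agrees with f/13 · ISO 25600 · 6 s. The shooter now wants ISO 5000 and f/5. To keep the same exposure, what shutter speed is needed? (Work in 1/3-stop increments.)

ISO: 25600 → 20000 → 16000 → 12800 → 10000 → 8000 → 6400 → 5000 — 2 1/3 stops dropped (darker).
Aperture: f/13 → f/11 → f/10 → f/9 → f/8 → f/7.1 → f/6.3 → f/5.6 → f/5 — 2 2/3 stops opened up (brighter).
Net change so far: 1/3 stop brighter. Offset with the shutter speed: 6 → 5.

5 s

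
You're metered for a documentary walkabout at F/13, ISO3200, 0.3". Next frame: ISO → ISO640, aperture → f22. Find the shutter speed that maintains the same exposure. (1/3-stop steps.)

5 s

ISO: 3200 → 2500 → 2000 → 1600 → 1250 → 1000 → 800 → 640 — 2 1/3 stops lower (darker).
Aperture: f/13 → f/14 → f/16 → f/18 → f/20 → f/22 — 1 2/3 stops stopped down (darker).
Net change so far: 4 stops darker. Offset with the shutter speed: 0.3 → 0.4 → 0.5 → 0.6 → 0.8 → 1 → 1.3 → 1.6 → 2 → 2.5 → 3.2 → 4 → 5.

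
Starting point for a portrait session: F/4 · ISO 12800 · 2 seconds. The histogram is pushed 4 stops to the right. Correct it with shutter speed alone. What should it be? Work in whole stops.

Overexposed by 4 stops → need 4 stops darker.
Shutter speed: 2 → 1 → 1/2 → 1/4 → 1/8.

1/8s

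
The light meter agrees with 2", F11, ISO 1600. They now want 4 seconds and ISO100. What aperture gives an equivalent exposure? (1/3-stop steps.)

f/4

Shutter speed: 2 → 2.5 → 3.2 → 4 — 1 stop slower (brighter).
ISO: 1600 → 1250 → 1000 → 800 → 640 → 500 → 400 → 320 → 250 → 200 → 160 → 125 → 100 — 4 stops lower (darker).
Net change so far: 3 stops darker. Offset with the aperture: f/11 → f/10 → f/9 → f/8 → f/7.1 → f/6.3 → f/5.6 → f/5 → f/4.5 → f/4.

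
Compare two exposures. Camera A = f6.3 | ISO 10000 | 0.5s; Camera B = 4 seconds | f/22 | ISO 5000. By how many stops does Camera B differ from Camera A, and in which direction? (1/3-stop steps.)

Aperture: f/6.3 → f/7.1 → f/8 → f/9 → f/10 → f/11 → f/13 → f/14 → f/16 → f/18 → f/20 → f/22 — 3 2/3 stops smaller aperture (darker).
Shutter speed: 0.5 → 0.6 → 0.8 → 1 → 1.3 → 1.6 → 2 → 2.5 → 3.2 → 4 — 3 stops longer (brighter).
ISO: 10000 → 8000 → 6400 → 5000 — 1 stop dropped (darker).
Net: −3 2/3 +3 −1 = −1 2/3 stops.

1 2/3 stops darker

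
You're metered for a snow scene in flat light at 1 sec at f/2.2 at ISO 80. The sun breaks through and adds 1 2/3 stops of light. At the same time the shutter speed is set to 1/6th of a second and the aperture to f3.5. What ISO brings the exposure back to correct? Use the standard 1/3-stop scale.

ISO 400

Scene light: 1 2/3 stops brighter.
Shutter speed: 1 → 0.8 → 0.6 → 0.5 → 0.4 → 0.3 → 1/4 → 1/5 → 1/6 — 2 2/3 stops shorter (darker).
Aperture: f/2.2 → f/2.5 → f/2.8 → f/3.2 → f/3.5 — 1 1/3 stops narrower (darker).
Net so far: 2 1/3 stops darker. ISO: 80 → 100 → 125 → 160 → 200 → 250 → 320 → 400.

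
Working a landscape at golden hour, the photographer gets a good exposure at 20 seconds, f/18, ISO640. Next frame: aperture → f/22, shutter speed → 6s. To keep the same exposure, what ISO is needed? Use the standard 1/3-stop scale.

ISO 3200

Aperture: f/18 → f/20 → f/22 — 2/3 stop smaller aperture (darker).
Shutter speed: 20 → 15 → 13 → 10 → 8 → 6 — 1 2/3 stops shorter (darker).
Net change so far: 2 1/3 stops darker. Offset with the ISO: 640 → 800 → 1000 → 1250 → 1600 → 2000 → 2500 → 3200.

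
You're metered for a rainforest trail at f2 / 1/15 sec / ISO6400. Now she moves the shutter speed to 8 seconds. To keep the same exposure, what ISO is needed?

Shutter speed: 1/15 → 1/8 → 1/4 → 1/2 → 1 → 2 → 4 → 8 — 7 stops longer (brighter).
Need 7 stops darker from the ISO: 6400 → 3200 → 1600 → 800 → 400 → 200 → 100 → 50.

ISO 50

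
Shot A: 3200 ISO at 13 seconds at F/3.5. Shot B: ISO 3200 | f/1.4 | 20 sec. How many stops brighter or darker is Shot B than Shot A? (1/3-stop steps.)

3 1/3 stops brighter

Aperture: f/3.5 → f/3.2 → f/2.8 → f/2.5 → f/2.2 → f/2 → f/1.8 → f/1.6 → f/1.4 — 2 2/3 stops larger aperture (brighter).
Shutter speed: 13 → 15 → 20 — 2/3 stop longer (brighter).
ISO: unchanged.
Net: +2 2/3 +2/3 = +3 1/3 stops.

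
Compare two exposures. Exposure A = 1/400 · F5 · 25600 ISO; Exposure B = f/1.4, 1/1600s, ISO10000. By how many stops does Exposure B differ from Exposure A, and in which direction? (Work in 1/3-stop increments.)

1/3 stop brighter

Aperture: f/5 → f/4.5 → f/4 → f/3.5 → f/3.2 → f/2.8 → f/2.5 → f/2.2 → f/2 → f/1.8 → f/1.6 → f/1.4 — 3 2/3 stops larger aperture (brighter).
Shutter speed: 1/400 → 1/500 → 1/640 → 1/800 → 1/1000 → 1/1250 → 1/1600 — 2 stops faster (darker).
ISO: 25600 → 20000 → 16000 → 12800 → 10000 — 1 1/3 stops dropped (darker).
Net: +3 2/3 −2 −1 1/3 = +1/3 stops.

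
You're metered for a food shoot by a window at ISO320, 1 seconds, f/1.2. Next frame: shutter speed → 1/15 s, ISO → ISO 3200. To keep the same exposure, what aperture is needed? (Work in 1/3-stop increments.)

Shutter speed: 1 → 0.8 → 0.6 → 0.5 → 0.4 → 0.3 → 1/4 → 1/5 → 1/6 → 1/8 → 1/10 → 1/13 → 1/15 — 4 stops shorter (darker).
ISO: 320 → 400 → 500 → 640 → 800 → 1000 → 1250 → 1600 → 2000 → 2500 → 3200 — 3 1/3 stops higher (brighter).
Net change so far: 2/3 stop darker. Offset with the aperture: f/1.2 → f/1.1 → f/1.0.

f/1.0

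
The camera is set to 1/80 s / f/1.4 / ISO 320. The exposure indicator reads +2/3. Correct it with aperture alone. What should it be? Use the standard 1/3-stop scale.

Overexposed by 2/3 stop → need 2/3 stop darker.
Aperture: f/1.4 → f/1.6 → f/1.8.

f/1.8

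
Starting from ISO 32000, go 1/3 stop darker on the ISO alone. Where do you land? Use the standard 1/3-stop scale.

ISO: 32000 → 25600 — 1/3 stop dropped (darker).

ISO 25600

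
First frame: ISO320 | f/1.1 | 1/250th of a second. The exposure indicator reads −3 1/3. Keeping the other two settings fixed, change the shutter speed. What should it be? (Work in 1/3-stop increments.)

1/25s

Underexposed by 3 1/3 stops → need 3 1/3 stops brighter.
Shutter speed: 1/250 → 1/200 → 1/160 → 1/125 → 1/100 → 1/80 → 1/60 → 1/50 → 1/40 → 1/30 → 1/25.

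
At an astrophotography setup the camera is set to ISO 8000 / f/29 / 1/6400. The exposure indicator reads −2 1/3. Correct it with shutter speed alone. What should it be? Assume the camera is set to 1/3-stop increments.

1/1250s

Underexposed by 2 1/3 stops → need 2 1/3 stops brighter.
Shutter speed: 1/6400 → 1/5000 → 1/4000 → 1/3200 → 1/2500 → 1/2000 → 1/1600 → 1/1250.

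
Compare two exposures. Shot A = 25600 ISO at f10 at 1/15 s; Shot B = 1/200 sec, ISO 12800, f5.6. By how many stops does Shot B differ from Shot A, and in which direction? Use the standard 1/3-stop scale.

3 stops darker

Aperture: f/10 → f/9 → f/8 → f/7.1 → f/6.3 → f/5.6 — 1 2/3 stops larger aperture (brighter).
Shutter speed: 1/15 → 1/20 → 1/25 → 1/30 → 1/40 → 1/50 → 1/60 → 1/80 → 1/100 → 1/125 → 1/160 → 1/200 — 3 2/3 stops faster (darker).
ISO: 25600 → 20000 → 16000 → 12800 — 1 stop dropped (darker).
Net: +1 2/3 −3 2/3 −1 = −3 stops.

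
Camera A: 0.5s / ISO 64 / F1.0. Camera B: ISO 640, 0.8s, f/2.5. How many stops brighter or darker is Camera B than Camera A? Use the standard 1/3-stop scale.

1 1/3 stops brighter

Aperture: f/1.0 → f/1.1 → f/1.2 → f/1.4 → f/1.6 → f/1.8 → f/2 → f/2.2 → f/2.5 — 2 2/3 stops narrower (darker).
Shutter speed: 0.5 → 0.6 → 0.8 — 2/3 stop longer (brighter).
ISO: 64 → 80 → 100 → 125 → 160 → 200 → 250 → 320 → 400 → 500 → 640 — 3 1/3 stops higher (brighter).
Net: −2 2/3 +2/3 +3 1/3 = +1 1/3 stops.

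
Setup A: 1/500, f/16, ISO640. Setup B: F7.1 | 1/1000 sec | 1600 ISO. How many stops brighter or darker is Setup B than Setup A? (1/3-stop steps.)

Aperture: f/16 → f/14 → f/13 → f/11 → f/10 → f/9 → f/8 → f/7.1 — 2 1/3 stops larger aperture (brighter).
Shutter speed: 1/500 → 1/640 → 1/800 → 1/1000 — 1 stop shorter (darker).
ISO: 640 → 800 → 1000 → 1250 → 1600 — 1 1/3 stops higher (brighter).
Net: +2 1/3 −1 +1 1/3 = +2 2/3 stops.

2 2/3 stops brighter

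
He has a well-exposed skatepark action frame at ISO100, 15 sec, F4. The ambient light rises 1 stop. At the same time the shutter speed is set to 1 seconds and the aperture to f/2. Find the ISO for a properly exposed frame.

ISO 200

Scene light: 1 stop brighter.
Shutter speed: 15 → 8 → 4 → 2 → 1 — 4 stops faster (darker).
Aperture: f/4 → f/2.8 → f/2 — 2 stops opened up (brighter).
Net so far: 1 stop darker. ISO: 100 → 200.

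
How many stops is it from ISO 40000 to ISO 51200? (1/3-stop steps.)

1/3 stop

40000 → 51200 — count the steps: 1 third-stops = 1/3 stop.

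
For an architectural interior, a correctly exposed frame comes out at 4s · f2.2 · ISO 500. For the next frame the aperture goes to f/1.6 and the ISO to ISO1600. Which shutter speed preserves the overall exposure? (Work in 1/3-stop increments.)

Aperture: f/2.2 → f/2 → f/1.8 → f/1.6 — 1 stop larger aperture (brighter).
ISO: 500 → 640 → 800 → 1000 → 1250 → 1600 — 1 2/3 stops higher (brighter).
Net change so far: 2 2/3 stops brighter. Offset with the shutter speed: 4 → 3.2 → 2.5 → 2 → 1.6 → 1.3 → 1 → 0.8 → 0.6.

0.6 s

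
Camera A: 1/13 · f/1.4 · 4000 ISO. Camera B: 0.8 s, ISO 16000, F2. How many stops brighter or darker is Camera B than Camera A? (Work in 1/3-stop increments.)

Aperture: f/1.4 → f/1.6 → f/1.8 → f/2 — 1 stop smaller aperture (darker).
Shutter speed: 1/13 → 1/10 → 1/8 → 1/6 → 1/5 → 1/4 → 0.3 → 0.4 → 0.5 → 0.6 → 0.8 — 3 1/3 stops longer (brighter).
ISO: 4000 → 5000 → 6400 → 8000 → 10000 → 12800 → 16000 — 2 stops raised (brighter).
Net: −1 +3 1/3 +2 = +4 1/3 stops.

4 1/3 stops brighter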